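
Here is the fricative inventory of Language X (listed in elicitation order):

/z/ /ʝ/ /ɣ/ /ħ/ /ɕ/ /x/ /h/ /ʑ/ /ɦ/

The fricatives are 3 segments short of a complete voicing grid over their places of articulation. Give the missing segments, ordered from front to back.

place of articulation  voiceless  voiced  
alveolar          —         z       
alveolo-palatal   ɕ         ʑ       
palatal           —         ʝ       
velar             x         ɣ       
pharyngeal        ħ         —       
glottal           h         ɦ       
Gaps, from front to back: alveolar lacks voiceless (/s/); palatal lacks voiceless (/ç/); pharyngeal lacks voiced (/ʕ/).

/s/, /ç/, /ʕ/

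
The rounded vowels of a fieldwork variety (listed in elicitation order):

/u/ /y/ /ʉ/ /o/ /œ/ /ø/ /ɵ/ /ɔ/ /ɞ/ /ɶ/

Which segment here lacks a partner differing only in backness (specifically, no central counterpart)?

/ɶ/

High: /y/ ~ /ʉ/ ~ /u/
High-mid: /ø/ ~ /ɵ/ ~ /o/
Low-mid: /œ/ ~ /ɞ/ ~ /ɔ/
Low: only /ɶ/ (front); no central partner.
So /ɶ/ is the unpaired segment.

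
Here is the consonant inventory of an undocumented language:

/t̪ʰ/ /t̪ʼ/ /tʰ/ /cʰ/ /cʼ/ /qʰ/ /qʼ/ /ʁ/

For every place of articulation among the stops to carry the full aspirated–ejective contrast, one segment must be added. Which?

/tʼ/

dental: aspirated /t̪ʰ/, ejective /t̪ʼ/.
alveolar: aspirated /tʰ/, ejective —.
palatal: aspirated /cʰ/, ejective /cʼ/.
uvular: aspirated /qʰ/, ejective /qʼ/.
The alveolar row has no ejective member, so the gap is the ejective alveolar stop /tʼ/.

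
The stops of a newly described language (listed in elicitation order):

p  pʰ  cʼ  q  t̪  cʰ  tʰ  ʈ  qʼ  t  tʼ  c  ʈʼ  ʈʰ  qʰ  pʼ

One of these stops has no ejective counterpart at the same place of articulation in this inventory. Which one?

Bilabial: /p/ ~ /pʰ/ ~ /pʼ/
Alveolar: /t/ ~ /tʰ/ ~ /tʼ/
Retroflex: /ʈ/ ~ /ʈʰ/ ~ /ʈʼ/
Palatal: /c/ ~ /cʰ/ ~ /cʼ/
Uvular: /q/ ~ /qʰ/ ~ /qʼ/
Dental: only /t̪/ (plain); no ejective partner.
So /t̪/ is the unpaired segment.

/t̪/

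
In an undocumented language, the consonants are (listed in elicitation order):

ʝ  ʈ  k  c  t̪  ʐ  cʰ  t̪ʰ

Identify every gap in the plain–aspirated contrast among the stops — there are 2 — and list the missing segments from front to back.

/ʈʰ/, /kʰ/

dental: plain /t̪/, aspirated /t̪ʰ/.
retroflex: plain /ʈ/, aspirated —.
palatal: plain /c/, aspirated /cʰ/.
velar: plain /k/, aspirated —.
Gaps, from front to back: retroflex lacks aspirated (/ʈʰ/); velar lacks aspirated (/kʰ/).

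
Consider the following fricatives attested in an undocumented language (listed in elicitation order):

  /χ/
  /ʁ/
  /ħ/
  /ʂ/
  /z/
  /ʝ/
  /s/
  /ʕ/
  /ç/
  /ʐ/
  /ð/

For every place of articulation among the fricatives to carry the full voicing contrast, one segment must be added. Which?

/θ/

dental: voiceless —, voiced /ð/.
alveolar: voiceless /s/, voiced /z/.
retroflex: voiceless /ʂ/, voiced /ʐ/.
palatal: voiceless /ç/, voiced /ʝ/.
uvular: voiceless /χ/, voiced /ʁ/.
pharyngeal: voiceless /ħ/, voiced /ʕ/.
The dental row has no voiceless member, so the gap is the voiceless dental fricative /θ/.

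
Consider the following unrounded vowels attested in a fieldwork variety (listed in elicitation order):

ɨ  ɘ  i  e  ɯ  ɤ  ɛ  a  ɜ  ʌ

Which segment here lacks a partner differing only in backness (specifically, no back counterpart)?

/a/

High: /i/ ~ /ɨ/ ~ /ɯ/
High-mid: /e/ ~ /ɘ/ ~ /ɤ/
Low-mid: /ɛ/ ~ /ɜ/ ~ /ʌ/
Low: only /a/ (front); no back partner.
So /a/ is the unpaired segment.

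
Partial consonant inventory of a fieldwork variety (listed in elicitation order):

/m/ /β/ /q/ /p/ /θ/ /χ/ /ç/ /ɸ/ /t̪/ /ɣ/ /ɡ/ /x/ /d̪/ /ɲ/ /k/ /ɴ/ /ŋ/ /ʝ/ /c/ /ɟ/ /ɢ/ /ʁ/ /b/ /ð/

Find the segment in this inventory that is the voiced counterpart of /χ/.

/χ/ is a voiceless uvular fricative.
The voiced counterpart is a voiced uvular fricative — in this inventory, /ʁ/.

/ʁ/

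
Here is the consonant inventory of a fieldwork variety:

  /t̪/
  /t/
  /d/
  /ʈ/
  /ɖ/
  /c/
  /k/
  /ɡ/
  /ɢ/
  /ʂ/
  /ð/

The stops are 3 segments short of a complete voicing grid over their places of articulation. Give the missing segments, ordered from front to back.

/d̪/, /ɟ/, /q/

Voiceless: /t̪/ (dental), /t/ (alveolar), /ʈ/ (retroflex), /c/ (palatal), /k/ (velar).
Voiced: /d/ (alveolar), /ɖ/ (retroflex), /ɡ/ (velar), /ɢ/ (uvular).
Gaps, from front to back: dental lacks voiced (/d̪/); palatal lacks voiced (/ɟ/); uvular lacks voiceless (/q/).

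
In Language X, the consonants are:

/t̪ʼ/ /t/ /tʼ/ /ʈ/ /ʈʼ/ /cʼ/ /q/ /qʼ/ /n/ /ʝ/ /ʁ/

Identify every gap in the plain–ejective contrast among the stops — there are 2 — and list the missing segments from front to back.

/t̪/, /c/

Plain: /t/ (alveolar), /ʈ/ (retroflex), /q/ (uvular).
Ejective: /t̪ʼ/ (dental), /tʼ/ (alveolar), /ʈʼ/ (retroflex), /cʼ/ (palatal), /qʼ/ (uvular).
Gaps, from front to back: dental lacks plain (/t̪/); palatal lacks plain (/c/).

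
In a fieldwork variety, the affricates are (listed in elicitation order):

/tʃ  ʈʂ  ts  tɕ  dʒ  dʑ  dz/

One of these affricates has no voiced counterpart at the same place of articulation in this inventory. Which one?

Alveolar: /ts/ ~ /dz/
Postalveolar: /tʃ/ ~ /dʒ/
Alveolo-palatal: /tɕ/ ~ /dʑ/
Retroflex: only /ʈʂ/ (voiceless); no voiced partner.
So /ʈʂ/ is the unpaired segment.

/ʈʂ/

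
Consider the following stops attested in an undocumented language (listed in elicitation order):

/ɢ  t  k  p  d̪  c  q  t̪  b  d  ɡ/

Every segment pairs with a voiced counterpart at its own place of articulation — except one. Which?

/c/

Bilabial: /p/ ~ /b/
Dental: /t̪/ ~ /d̪/
Alveolar: /t/ ~ /d/
Velar: /k/ ~ /ɡ/
Uvular: /q/ ~ /ɢ/
Palatal: only /c/ (voiceless); no voiced partner.
So /c/ is the unpaired segment.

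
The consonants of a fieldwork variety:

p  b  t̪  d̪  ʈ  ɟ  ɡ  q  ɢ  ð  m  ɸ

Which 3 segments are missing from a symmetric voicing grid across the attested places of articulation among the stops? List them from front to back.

/ɖ/, /c/, /k/

Voiceless: /p/ (bilabial), /t̪/ (dental), /ʈ/ (retroflex), /q/ (uvular).
Voiced: /b/ (bilabial), /d̪/ (dental), /ɟ/ (palatal), /ɡ/ (velar), /ɢ/ (uvular).
Gaps, from front to back: retroflex lacks voiced (/ɖ/); palatal lacks voiceless (/c/); velar lacks voiceless (/k/).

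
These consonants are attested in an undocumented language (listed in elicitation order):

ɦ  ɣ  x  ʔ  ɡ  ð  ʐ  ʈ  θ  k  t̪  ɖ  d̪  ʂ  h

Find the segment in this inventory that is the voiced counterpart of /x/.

/ɣ/

/x/ is a voiceless velar fricative.
The voiced counterpart is a voiced velar fricative — in this inventory, /ɣ/.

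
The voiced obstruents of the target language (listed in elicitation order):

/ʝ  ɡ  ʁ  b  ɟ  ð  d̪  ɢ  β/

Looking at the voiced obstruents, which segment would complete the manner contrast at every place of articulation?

/ɣ/

place of articulation  stop      fricative
bilabial          b         β       
dental            d̪        ð       
palatal           ɟ         ʝ       
velar             ɡ         —       
uvular            ɢ         ʁ       
The velar row has no fricative member, so the gap is the velar fricative /ɣ/.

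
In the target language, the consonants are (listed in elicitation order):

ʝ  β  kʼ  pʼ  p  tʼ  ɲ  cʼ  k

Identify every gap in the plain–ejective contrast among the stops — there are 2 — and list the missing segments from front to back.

bilabial: plain /p/, ejective /pʼ/.
alveolar: plain —, ejective /tʼ/.
palatal: plain —, ejective /cʼ/.
velar: plain /k/, ejective /kʼ/.
Gaps, from front to back: alveolar lacks plain (/t/); palatal lacks plain (/c/).

/t/, /c/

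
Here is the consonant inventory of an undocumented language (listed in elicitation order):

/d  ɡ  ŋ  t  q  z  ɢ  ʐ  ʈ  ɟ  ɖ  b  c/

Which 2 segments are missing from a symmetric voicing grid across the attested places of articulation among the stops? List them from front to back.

/p/, /k/

bilabial: voiceless —, voiced /b/.
alveolar: voiceless /t/, voiced /d/.
retroflex: voiceless /ʈ/, voiced /ɖ/.
palatal: voiceless /c/, voiced /ɟ/.
velar: voiceless —, voiced /ɡ/.
uvular: voiceless /q/, voiced /ɢ/.
Gaps, from front to back: bilabial lacks voiceless (/p/); velar lacks voiceless (/k/).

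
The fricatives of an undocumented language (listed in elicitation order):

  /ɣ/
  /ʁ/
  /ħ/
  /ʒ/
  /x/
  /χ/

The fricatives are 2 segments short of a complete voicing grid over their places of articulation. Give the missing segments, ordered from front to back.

Voiceless: /x/ (velar), /χ/ (uvular), /ħ/ (pharyngeal).
Voiced: /ʒ/ (postalveolar), /ɣ/ (velar), /ʁ/ (uvular).
Gaps, from front to back: postalveolar lacks voiceless (/ʃ/); pharyngeal lacks voiced (/ʕ/).

/ʃ/, /ʕ/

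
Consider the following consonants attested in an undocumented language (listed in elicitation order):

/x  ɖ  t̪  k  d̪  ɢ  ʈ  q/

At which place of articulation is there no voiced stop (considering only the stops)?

velar

dental: voiceless /t̪/, voiced /d̪/.
retroflex: voiceless /ʈ/, voiced /ɖ/.
velar: voiceless /k/, voiced —.
uvular: voiceless /q/, voiced /ɢ/.
Every place of articulation has a voiced member except velar, where /ɡ/ would be expected.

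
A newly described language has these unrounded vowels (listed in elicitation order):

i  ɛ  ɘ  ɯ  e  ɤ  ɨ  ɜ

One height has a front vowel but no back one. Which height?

low-mid

Front: /i/ (high), /e/ (high-mid), /ɛ/ (low-mid).
Central: /ɨ/ (high), /ɘ/ (high-mid), /ɜ/ (low-mid).
Back: /ɯ/ (high), /ɤ/ (high-mid).
Every height has a back member except low-mid, where /ʌ/ would be expected.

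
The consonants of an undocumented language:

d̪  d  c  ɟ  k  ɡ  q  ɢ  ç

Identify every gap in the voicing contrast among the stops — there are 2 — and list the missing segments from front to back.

/t̪/, /t/

place of articulation  voiceless  voiced  
dental            —         d̪      
alveolar          —         d       
palatal           c         ɟ       
velar             k         ɡ       
uvular            q         ɢ       
Gaps, from front to back: dental lacks voiceless (/t̪/); alveolar lacks voiceless (/t/).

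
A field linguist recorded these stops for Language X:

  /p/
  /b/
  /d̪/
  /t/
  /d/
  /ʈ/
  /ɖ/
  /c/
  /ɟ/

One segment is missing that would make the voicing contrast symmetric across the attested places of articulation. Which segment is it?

place of articulation  voiceless  voiced  
bilabial          p         b       
dental            —         d̪      
alveolar          t         d       
retroflex         ʈ         ɖ       
palatal           c         ɟ       
The dental row has no voiceless member, so the gap is the voiceless dental stop /t̪/.

/t̪/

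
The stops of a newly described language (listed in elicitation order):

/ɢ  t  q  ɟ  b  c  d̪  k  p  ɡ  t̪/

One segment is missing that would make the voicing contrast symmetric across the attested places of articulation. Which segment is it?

/d/

bilabial: voiceless /p/, voiced /b/.
dental: voiceless /t̪/, voiced /d̪/.
alveolar: voiceless /t/, voiced —.
palatal: voiceless /c/, voiced /ɟ/.
velar: voiceless /k/, voiced /ɡ/.
uvular: voiceless /q/, voiced /ɢ/.
The alveolar row has no voiced member, so the gap is the voiced alveolar stop /d/.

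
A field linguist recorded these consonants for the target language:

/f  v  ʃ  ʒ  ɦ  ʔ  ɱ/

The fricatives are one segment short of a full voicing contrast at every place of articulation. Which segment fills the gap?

/h/

place of articulation  voiceless  voiced  
labiodental       f         v       
postalveolar      ʃ         ʒ       
glottal           —         ɦ       
The glottal row has no voiceless member, so the gap is the voiceless glottal fricative /h/.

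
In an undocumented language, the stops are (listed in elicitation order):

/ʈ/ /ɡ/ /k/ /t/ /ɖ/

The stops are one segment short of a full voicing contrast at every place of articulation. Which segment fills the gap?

/d/

alveolar: voiceless /t/, voiced —.
retroflex: voiceless /ʈ/, voiced /ɖ/.
velar: voiceless /k/, voiced /ɡ/.
The alveolar row has no voiced member, so the gap is the voiced alveolar stop /d/.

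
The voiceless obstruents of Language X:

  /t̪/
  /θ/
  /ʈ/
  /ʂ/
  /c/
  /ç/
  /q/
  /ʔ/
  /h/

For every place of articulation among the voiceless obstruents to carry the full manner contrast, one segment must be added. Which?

Stop: /t̪/ (dental), /ʈ/ (retroflex), /c/ (palatal), /q/ (uvular), /ʔ/ (glottal).
Fricative: /θ/ (dental), /ʂ/ (retroflex), /ç/ (palatal), /h/ (glottal).
The uvular row has no fricative member, so the gap is the uvular fricative /χ/.

/χ/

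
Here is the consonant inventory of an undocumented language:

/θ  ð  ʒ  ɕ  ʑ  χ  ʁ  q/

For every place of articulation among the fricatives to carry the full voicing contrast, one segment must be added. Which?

Voiceless: /θ/ (dental), /ɕ/ (alveolo-palatal), /χ/ (uvular).
Voiced: /ð/ (dental), /ʒ/ (postalveolar), /ʑ/ (alveolo-palatal), /ʁ/ (uvular).
The postalveolar row has no voiceless member, so the gap is the voiceless postalveolar fricative /ʃ/.

/ʃ/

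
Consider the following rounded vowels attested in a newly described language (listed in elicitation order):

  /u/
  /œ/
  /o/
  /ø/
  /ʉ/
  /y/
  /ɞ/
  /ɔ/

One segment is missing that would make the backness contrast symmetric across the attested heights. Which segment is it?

Front: /y/ (high), /ø/ (high-mid), /œ/ (low-mid).
Central: /ʉ/ (high), /ɞ/ (low-mid).
Back: /u/ (high), /o/ (high-mid), /ɔ/ (low-mid).
The high-mid row has no central member, so the gap is the high-mid central rounded vowel /ɵ/.

/ɵ/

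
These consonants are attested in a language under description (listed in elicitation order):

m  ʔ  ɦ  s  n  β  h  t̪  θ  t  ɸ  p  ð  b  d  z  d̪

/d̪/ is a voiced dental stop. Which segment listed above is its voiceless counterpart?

/t̪/

The voiceless counterpart is a voiceless dental stop — in this inventory, /t̪/.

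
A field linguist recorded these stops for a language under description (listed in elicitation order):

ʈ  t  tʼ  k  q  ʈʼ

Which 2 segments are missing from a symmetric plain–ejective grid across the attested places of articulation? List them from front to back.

/kʼ/, /qʼ/

place of articulation  plain     ejective
alveolar          t         tʼ      
retroflex         ʈ         ʈʼ      
velar             k         —       
uvular            q         —       
Gaps, from front to back: velar lacks ejective (/kʼ/); uvular lacks ejective (/qʼ/).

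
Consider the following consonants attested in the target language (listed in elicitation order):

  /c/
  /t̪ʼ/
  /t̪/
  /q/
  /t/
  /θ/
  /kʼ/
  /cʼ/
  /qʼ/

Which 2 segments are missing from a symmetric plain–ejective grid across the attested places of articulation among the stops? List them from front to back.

/tʼ/, /k/

place of articulation  plain     ejective
dental            t̪        t̪ʼ     
alveolar          t         —       
palatal           c         cʼ      
velar             —         kʼ      
uvular            q         qʼ      
Gaps, from front to back: alveolar lacks ejective (/tʼ/); velar lacks plain (/k/).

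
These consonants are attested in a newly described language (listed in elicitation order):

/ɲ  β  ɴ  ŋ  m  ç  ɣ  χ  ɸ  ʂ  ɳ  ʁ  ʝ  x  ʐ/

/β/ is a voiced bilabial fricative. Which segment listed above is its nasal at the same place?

/m/

The nasal at the same place is a bilabial nasal — in this inventory, /m/.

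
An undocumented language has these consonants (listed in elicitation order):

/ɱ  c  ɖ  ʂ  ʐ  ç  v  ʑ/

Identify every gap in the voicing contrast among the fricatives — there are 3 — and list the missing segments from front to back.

labiodental: voiceless —, voiced /v/.
retroflex: voiceless /ʂ/, voiced /ʐ/.
alveolo-palatal: voiceless —, voiced /ʑ/.
palatal: voiceless /ç/, voiced —.
Gaps, from front to back: labiodental lacks voiceless (/f/); alveolo-palatal lacks voiceless (/ɕ/); palatal lacks voiced (/ʝ/).

/f/, /ɕ/, /ʝ/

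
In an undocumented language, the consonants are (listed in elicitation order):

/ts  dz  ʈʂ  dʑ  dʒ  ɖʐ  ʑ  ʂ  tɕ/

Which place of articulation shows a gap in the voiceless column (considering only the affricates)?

postalveolar

place of articulation  voiceless  voiced  
alveolar          ts        dz      
postalveolar      —         dʒ      
retroflex         ʈʂ        ɖʐ      
alveolo-palatal   tɕ        dʑ      
Every place of articulation has a voiceless member except postalveolar, where /tʃ/ would be expected.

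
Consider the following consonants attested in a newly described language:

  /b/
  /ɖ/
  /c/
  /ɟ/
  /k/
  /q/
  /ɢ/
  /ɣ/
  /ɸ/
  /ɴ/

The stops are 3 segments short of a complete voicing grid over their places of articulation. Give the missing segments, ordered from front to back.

place of articulation  voiceless  voiced  
bilabial          —         b       
retroflex         —         ɖ       
palatal           c         ɟ       
velar             k         —       
uvular            q         ɢ       
Gaps, from front to back: bilabial lacks voiceless (/p/); retroflex lacks voiceless (/ʈ/); velar lacks voiced (/ɡ/).

/p/, /ʈ/, /ɡ/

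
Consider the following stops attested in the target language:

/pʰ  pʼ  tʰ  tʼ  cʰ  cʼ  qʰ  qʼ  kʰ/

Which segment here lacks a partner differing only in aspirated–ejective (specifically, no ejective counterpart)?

Bilabial: /pʰ/ ~ /pʼ/
Alveolar: /tʰ/ ~ /tʼ/
Palatal: /cʰ/ ~ /cʼ/
Uvular: /qʰ/ ~ /qʼ/
Velar: only /kʰ/ (aspirated); no ejective partner.
So /kʰ/ is the unpaired segment.

/kʰ/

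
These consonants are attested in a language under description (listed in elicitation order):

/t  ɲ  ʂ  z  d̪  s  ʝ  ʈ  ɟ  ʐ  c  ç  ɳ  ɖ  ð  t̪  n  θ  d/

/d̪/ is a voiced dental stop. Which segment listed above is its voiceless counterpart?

The voiceless counterpart is a voiceless dental stop — in this inventory, /t̪/.

/t̪/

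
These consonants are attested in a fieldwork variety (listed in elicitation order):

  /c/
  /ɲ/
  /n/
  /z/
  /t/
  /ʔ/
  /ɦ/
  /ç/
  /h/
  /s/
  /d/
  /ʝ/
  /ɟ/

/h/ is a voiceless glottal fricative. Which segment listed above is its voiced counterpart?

/ɦ/

The voiced counterpart is a voiced glottal fricative — in this inventory, /ɦ/.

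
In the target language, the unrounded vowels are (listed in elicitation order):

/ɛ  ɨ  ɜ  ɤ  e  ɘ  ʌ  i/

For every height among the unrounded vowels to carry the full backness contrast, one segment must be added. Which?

high: front /i/, central /ɨ/, back —.
high-mid: front /e/, central /ɘ/, back /ɤ/.
low-mid: front /ɛ/, central /ɜ/, back /ʌ/.
The high row has no back member, so the gap is the high back unrounded vowel /ɯ/.

/ɯ/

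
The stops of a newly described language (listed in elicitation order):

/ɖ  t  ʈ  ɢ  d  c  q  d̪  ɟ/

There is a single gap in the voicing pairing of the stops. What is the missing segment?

dental: voiceless —, voiced /d̪/.
alveolar: voiceless /t/, voiced /d/.
retroflex: voiceless /ʈ/, voiced /ɖ/.
palatal: voiceless /c/, voiced /ɟ/.
uvular: voiceless /q/, voiced /ɢ/.
The dental row has no voiceless member, so the gap is the voiceless dental stop /t̪/.

/t̪/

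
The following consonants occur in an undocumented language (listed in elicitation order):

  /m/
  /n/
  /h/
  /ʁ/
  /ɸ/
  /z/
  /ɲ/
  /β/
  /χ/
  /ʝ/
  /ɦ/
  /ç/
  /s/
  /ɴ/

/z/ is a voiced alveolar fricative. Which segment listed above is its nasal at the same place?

The nasal at the same place is an alveolar nasal — in this inventory, /n/.

/n/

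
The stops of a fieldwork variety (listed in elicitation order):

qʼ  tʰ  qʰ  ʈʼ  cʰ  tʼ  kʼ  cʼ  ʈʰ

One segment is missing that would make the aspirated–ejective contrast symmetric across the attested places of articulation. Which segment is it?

/kʰ/

alveolar: aspirated /tʰ/, ejective /tʼ/.
retroflex: aspirated /ʈʰ/, ejective /ʈʼ/.
palatal: aspirated /cʰ/, ejective /cʼ/.
velar: aspirated —, ejective /kʼ/.
uvular: aspirated /qʰ/, ejective /qʼ/.
The velar row has no aspirated member, so the gap is the aspirated velar stop /kʰ/.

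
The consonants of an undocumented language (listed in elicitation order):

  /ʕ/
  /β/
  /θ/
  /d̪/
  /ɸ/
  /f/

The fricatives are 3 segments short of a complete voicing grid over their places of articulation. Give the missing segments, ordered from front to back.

/v/, /ð/, /ħ/

bilabial: voiceless /ɸ/, voiced /β/.
labiodental: voiceless /f/, voiced —.
dental: voiceless /θ/, voiced —.
pharyngeal: voiceless —, voiced /ʕ/.
Gaps, from front to back: labiodental lacks voiced (/v/); dental lacks voiced (/ð/); pharyngeal lacks voiceless (/ħ/).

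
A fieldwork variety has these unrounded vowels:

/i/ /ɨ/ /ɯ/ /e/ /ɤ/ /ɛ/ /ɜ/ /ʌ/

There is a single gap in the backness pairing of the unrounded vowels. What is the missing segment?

height            front     central   back    
high              i         ɨ         ɯ       
high-mid          e         —         ɤ       
low-mid           ɛ         ɜ         ʌ       
The high-mid row has no central member, so the gap is the high-mid central unrounded vowel /ɘ/.

/ɘ/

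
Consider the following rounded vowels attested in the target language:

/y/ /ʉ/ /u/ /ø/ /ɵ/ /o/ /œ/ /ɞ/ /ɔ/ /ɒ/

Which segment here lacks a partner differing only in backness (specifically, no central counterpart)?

/ɒ/

High: /y/ ~ /ʉ/ ~ /u/
High-mid: /ø/ ~ /ɵ/ ~ /o/
Low-mid: /œ/ ~ /ɞ/ ~ /ɔ/
Low: only /ɒ/ (back); no central partner.
So /ɒ/ is the unpaired segment.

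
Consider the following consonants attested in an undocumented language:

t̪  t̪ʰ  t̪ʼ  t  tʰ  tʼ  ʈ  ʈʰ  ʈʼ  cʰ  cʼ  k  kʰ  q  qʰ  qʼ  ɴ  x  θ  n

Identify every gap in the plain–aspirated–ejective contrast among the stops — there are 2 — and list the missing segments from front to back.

Plain: /t̪/ (dental), /t/ (alveolar), /ʈ/ (retroflex), /k/ (velar), /q/ (uvular).
Aspirated: /t̪ʰ/ (dental), /tʰ/ (alveolar), /ʈʰ/ (retroflex), /cʰ/ (palatal), /kʰ/ (velar), /qʰ/ (uvular).
Ejective: /t̪ʼ/ (dental), /tʼ/ (alveolar), /ʈʼ/ (retroflex), /cʼ/ (palatal), /qʼ/ (uvular).
Gaps, from front to back: palatal lacks plain (/c/); velar lacks ejective (/kʼ/).

/c/, /kʼ/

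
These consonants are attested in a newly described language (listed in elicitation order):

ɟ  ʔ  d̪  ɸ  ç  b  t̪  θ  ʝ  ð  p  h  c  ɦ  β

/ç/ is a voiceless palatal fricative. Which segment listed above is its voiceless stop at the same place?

The voiceless stop at the same place is a voiceless palatal stop — in this inventory, /c/.

/c/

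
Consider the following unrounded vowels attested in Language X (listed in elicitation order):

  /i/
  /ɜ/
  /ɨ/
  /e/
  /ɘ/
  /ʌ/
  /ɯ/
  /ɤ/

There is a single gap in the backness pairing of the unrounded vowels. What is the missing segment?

high: front /i/, central /ɨ/, back /ɯ/.
high-mid: front /e/, central /ɘ/, back /ɤ/.
low-mid: front —, central /ɜ/, back /ʌ/.
The low-mid row has no front member, so the gap is the low-mid front unrounded vowel /ɛ/.

/ɛ/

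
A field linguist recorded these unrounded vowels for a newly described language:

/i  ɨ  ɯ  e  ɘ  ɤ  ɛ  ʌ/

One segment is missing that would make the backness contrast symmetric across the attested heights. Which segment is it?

high: front /i/, central /ɨ/, back /ɯ/.
high-mid: front /e/, central /ɘ/, back /ɤ/.
low-mid: front /ɛ/, central —, back /ʌ/.
The low-mid row has no central member, so the gap is the low-mid central unrounded vowel /ɜ/.

/ɜ/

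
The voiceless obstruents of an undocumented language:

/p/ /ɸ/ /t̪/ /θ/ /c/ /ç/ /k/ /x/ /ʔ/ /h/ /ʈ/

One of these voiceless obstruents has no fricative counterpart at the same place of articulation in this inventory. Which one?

/ʈ/

Bilabial: /p/ ~ /ɸ/
Dental: /t̪/ ~ /θ/
Palatal: /c/ ~ /ç/
Velar: /k/ ~ /x/
Glottal: /ʔ/ ~ /h/
Retroflex: only /ʈ/ (stop); no fricative partner.
So /ʈ/ is the unpaired segment.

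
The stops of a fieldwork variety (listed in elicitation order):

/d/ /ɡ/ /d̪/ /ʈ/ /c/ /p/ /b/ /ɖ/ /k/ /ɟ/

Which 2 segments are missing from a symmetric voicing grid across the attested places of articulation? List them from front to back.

place of articulation  voiceless  voiced  
bilabial          p         b       
dental            —         d̪      
alveolar          —         d       
retroflex         ʈ         ɖ       
palatal           c         ɟ       
velar             k         ɡ       
Gaps, from front to back: dental lacks voiceless (/t̪/); alveolar lacks voiceless (/t/).

/t̪/, /t/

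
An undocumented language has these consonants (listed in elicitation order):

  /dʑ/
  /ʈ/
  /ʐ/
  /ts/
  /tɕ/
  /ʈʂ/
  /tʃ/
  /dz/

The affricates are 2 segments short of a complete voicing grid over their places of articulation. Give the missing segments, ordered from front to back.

/dʒ/, /ɖʐ/

Voiceless: /ts/ (alveolar), /tʃ/ (postalveolar), /ʈʂ/ (retroflex), /tɕ/ (alveolo-palatal).
Voiced: /dz/ (alveolar), /dʑ/ (alveolo-palatal).
Gaps, from front to back: postalveolar lacks voiced (/dʒ/); retroflex lacks voiced (/ɖʐ/).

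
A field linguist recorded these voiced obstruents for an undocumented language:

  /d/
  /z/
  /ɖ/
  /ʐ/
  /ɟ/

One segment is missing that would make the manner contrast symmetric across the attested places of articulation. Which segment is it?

/ʝ/

place of articulation  stop      fricative
alveolar          d         z       
retroflex         ɖ         ʐ       
palatal           ɟ         —       
The palatal row has no fricative member, so the gap is the palatal fricative /ʝ/.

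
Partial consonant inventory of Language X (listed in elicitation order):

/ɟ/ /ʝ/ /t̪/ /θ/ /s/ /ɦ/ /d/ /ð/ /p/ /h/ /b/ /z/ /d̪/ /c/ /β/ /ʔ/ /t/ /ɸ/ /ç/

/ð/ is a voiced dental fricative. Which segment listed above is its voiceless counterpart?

The voiceless counterpart is a voiceless dental fricative — in this inventory, /θ/.

/θ/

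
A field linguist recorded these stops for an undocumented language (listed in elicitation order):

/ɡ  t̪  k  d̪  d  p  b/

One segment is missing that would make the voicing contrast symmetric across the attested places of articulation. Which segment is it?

place of articulation  voiceless  voiced  
bilabial          p         b       
dental            t̪        d̪      
alveolar          —         d       
velar             k         ɡ       
The alveolar row has no voiceless member, so the gap is the voiceless alveolar stop /t/.

/t/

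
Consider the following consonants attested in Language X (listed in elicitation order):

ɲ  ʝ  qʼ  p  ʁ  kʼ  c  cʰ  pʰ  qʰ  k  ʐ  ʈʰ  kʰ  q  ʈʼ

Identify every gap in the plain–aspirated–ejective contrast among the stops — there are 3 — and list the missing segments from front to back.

/pʼ/, /ʈ/, /cʼ/

place of articulation  plain     aspirated  ejective
bilabial          p         pʰ        —       
retroflex         —         ʈʰ        ʈʼ      
palatal           c         cʰ        —       
velar             k         kʰ        kʼ      
uvular            q         qʰ        qʼ      
Gaps, from front to back: bilabial lacks ejective (/pʼ/); retroflex lacks plain (/ʈ/); palatal lacks ejective (/cʼ/).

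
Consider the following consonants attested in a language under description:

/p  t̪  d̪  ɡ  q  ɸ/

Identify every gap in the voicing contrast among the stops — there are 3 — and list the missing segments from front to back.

place of articulation  voiceless  voiced  
bilabial          p         —       
dental            t̪        d̪      
velar             —         ɡ       
uvular            q         —       
Gaps, from front to back: bilabial lacks voiced (/b/); velar lacks voiceless (/k/); uvular lacks voiced (/ɢ/).

/b/, /k/, /ɢ/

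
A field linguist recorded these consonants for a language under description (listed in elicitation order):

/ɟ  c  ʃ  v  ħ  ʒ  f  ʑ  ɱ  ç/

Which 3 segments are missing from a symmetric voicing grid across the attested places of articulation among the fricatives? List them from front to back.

place of articulation  voiceless  voiced  
labiodental       f         v       
postalveolar      ʃ         ʒ       
alveolo-palatal   —         ʑ       
palatal           ç         —       
pharyngeal        ħ         —       
Gaps, from front to back: alveolo-palatal lacks voiceless (/ɕ/); palatal lacks voiced (/ʝ/); pharyngeal lacks voiced (/ʕ/).

/ɕ/, /ʝ/, /ʕ/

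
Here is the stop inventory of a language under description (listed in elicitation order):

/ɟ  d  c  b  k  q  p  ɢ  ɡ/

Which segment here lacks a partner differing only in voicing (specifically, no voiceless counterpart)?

/d/

Bilabial: /p/ ~ /b/
Palatal: /c/ ~ /ɟ/
Velar: /k/ ~ /ɡ/
Uvular: /q/ ~ /ɢ/
Alveolar: only /d/ (voiced); no voiceless partner.
So /d/ is the unpaired segment.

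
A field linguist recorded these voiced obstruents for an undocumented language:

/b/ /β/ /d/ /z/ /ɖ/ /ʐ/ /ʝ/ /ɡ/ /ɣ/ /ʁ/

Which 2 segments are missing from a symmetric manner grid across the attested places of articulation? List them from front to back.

bilabial: stop /b/, fricative /β/.
alveolar: stop /d/, fricative /z/.
retroflex: stop /ɖ/, fricative /ʐ/.
palatal: stop —, fricative /ʝ/.
velar: stop /ɡ/, fricative /ɣ/.
uvular: stop —, fricative /ʁ/.
Gaps, from front to back: palatal lacks stop (/ɟ/); uvular lacks stop (/ɢ/).

/ɟ/, /ɢ/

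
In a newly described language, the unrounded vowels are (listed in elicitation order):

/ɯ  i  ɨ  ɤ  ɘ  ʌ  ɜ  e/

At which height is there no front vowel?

low-mid

high: front /i/, central /ɨ/, back /ɯ/.
high-mid: front /e/, central /ɘ/, back /ɤ/.
low-mid: front —, central /ɜ/, back /ʌ/.
Every height has a front member except low-mid, where /ɛ/ would be expected.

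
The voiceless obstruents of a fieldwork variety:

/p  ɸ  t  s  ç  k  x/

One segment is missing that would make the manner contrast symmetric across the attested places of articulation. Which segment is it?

place of articulation  stop      fricative
bilabial          p         ɸ       
alveolar          t         s       
palatal           —         ç       
velar             k         x       
The palatal row has no stop member, so the gap is the palatal stop /c/.

/c/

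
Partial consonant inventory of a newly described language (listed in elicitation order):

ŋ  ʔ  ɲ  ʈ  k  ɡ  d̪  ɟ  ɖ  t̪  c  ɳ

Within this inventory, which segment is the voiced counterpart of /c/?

/c/ is a voiceless palatal stop.
The voiced counterpart is a voiced palatal stop — in this inventory, /ɟ/.

/ɟ/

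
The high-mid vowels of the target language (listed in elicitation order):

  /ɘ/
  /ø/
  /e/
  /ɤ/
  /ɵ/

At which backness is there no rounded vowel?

back

Unrounded: /e/ (front), /ɘ/ (central), /ɤ/ (back).
Rounded: /ø/ (front), /ɵ/ (central).
Every backness has a rounded member except back, where /o/ would be expected.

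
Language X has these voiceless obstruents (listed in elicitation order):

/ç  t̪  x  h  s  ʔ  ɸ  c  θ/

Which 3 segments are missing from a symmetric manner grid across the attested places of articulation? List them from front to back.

Stop: /t̪/ (dental), /c/ (palatal), /ʔ/ (glottal).
Fricative: /ɸ/ (bilabial), /θ/ (dental), /s/ (alveolar), /ç/ (palatal), /x/ (velar), /h/ (glottal).
Gaps, from front to back: bilabial lacks stop (/p/); alveolar lacks stop (/t/); velar lacks stop (/k/).

/p/, /t/, /k/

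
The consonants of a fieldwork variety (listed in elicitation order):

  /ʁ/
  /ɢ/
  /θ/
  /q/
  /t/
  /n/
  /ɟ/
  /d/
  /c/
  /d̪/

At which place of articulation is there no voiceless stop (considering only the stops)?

dental

dental: voiceless —, voiced /d̪/.
alveolar: voiceless /t/, voiced /d/.
palatal: voiceless /c/, voiced /ɟ/.
uvular: voiceless /q/, voiced /ɢ/.
Every place of articulation has a voiceless member except dental, where /t̪/ would be expected.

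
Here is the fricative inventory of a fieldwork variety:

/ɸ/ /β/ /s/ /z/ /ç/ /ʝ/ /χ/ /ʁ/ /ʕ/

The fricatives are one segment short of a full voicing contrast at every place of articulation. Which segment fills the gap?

bilabial: voiceless /ɸ/, voiced /β/.
alveolar: voiceless /s/, voiced /z/.
palatal: voiceless /ç/, voiced /ʝ/.
uvular: voiceless /χ/, voiced /ʁ/.
pharyngeal: voiceless —, voiced /ʕ/.
The pharyngeal row has no voiceless member, so the gap is the voiceless pharyngeal fricative /ħ/.

/ħ/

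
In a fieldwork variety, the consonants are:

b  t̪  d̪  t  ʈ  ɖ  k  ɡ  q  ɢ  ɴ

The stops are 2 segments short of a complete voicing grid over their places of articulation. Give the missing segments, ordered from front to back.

/p/, /d/

bilabial: voiceless —, voiced /b/.
dental: voiceless /t̪/, voiced /d̪/.
alveolar: voiceless /t/, voiced —.
retroflex: voiceless /ʈ/, voiced /ɖ/.
velar: voiceless /k/, voiced /ɡ/.
uvular: voiceless /q/, voiced /ɢ/.
Gaps, from front to back: bilabial lacks voiceless (/p/); alveolar lacks voiced (/d/).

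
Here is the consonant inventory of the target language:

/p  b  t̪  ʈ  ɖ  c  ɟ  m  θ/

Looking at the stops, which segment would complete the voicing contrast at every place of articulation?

/d̪/

place of articulation  voiceless  voiced  
bilabial          p         b       
dental            t̪        —       
retroflex         ʈ         ɖ       
palatal           c         ɟ       
The dental row has no voiced member, so the gap is the voiced dental stop /d̪/.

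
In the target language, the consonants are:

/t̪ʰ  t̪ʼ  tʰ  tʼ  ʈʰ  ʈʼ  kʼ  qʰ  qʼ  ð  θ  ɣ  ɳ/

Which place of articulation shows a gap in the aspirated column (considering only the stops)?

velar

place of articulation  aspirated  ejective
dental            t̪ʰ       t̪ʼ     
alveolar          tʰ        tʼ      
retroflex         ʈʰ        ʈʼ      
velar             —         kʼ      
uvular            qʰ        qʼ      
Every place of articulation has an aspirated member except velar, where /kʰ/ would be expected.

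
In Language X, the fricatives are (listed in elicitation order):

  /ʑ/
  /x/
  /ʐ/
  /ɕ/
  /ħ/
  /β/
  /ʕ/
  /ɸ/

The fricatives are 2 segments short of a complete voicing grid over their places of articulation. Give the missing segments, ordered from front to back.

bilabial: voiceless /ɸ/, voiced /β/.
retroflex: voiceless —, voiced /ʐ/.
alveolo-palatal: voiceless /ɕ/, voiced /ʑ/.
velar: voiceless /x/, voiced —.
pharyngeal: voiceless /ħ/, voiced /ʕ/.
Gaps, from front to back: retroflex lacks voiceless (/ʂ/); velar lacks voiced (/ɣ/).

/ʂ/, /ɣ/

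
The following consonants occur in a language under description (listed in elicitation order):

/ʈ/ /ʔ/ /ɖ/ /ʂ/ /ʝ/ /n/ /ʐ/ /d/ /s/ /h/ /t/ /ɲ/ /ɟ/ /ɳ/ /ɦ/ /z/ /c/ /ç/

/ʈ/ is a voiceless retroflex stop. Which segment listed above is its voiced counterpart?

/ɖ/

The voiced counterpart is a voiced retroflex stop — in this inventory, /ɖ/.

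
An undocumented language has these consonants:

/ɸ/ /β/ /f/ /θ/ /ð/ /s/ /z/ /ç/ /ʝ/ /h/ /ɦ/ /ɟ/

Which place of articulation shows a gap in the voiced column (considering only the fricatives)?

Voiceless: /ɸ/ (bilabial), /f/ (labiodental), /θ/ (dental), /s/ (alveolar), /ç/ (palatal), /h/ (glottal).
Voiced: /β/ (bilabial), /ð/ (dental), /z/ (alveolar), /ʝ/ (palatal), /ɦ/ (glottal).
Every place of articulation has a voiced member except labiodental, where /v/ would be expected.

labiodental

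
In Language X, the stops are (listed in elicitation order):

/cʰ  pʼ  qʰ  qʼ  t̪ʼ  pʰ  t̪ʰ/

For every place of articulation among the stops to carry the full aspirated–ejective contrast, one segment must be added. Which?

Aspirated: /pʰ/ (bilabial), /t̪ʰ/ (dental), /cʰ/ (palatal), /qʰ/ (uvular).
Ejective: /pʼ/ (bilabial), /t̪ʼ/ (dental), /qʼ/ (uvular).
The palatal row has no ejective member, so the gap is the ejective palatal stop /cʼ/.

/cʼ/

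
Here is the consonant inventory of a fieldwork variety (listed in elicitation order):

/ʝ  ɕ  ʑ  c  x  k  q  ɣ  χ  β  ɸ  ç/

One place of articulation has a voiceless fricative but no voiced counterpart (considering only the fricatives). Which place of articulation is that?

bilabial: voiceless /ɸ/, voiced /β/.
alveolo-palatal: voiceless /ɕ/, voiced /ʑ/.
palatal: voiceless /ç/, voiced /ʝ/.
velar: voiceless /x/, voiced /ɣ/.
uvular: voiceless /χ/, voiced —.
Every place of articulation has a voiced member except uvular, where /ʁ/ would be expected.

uvular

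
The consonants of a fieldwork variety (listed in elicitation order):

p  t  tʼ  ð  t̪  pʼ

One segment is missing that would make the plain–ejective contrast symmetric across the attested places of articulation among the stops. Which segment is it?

/t̪ʼ/

place of articulation  plain     ejective
bilabial          p         pʼ      
dental            t̪        —       
alveolar          t         tʼ      
The dental row has no ejective member, so the gap is the ejective dental stop /t̪ʼ/.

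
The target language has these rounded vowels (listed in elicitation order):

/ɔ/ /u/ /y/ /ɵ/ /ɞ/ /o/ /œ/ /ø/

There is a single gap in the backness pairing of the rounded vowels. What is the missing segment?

/ʉ/

height            front     central   back    
high              y         —         u       
high-mid          ø         ɵ         o       
low-mid           œ         ɞ         ɔ       
The high row has no central member, so the gap is the high central rounded vowel /ʉ/.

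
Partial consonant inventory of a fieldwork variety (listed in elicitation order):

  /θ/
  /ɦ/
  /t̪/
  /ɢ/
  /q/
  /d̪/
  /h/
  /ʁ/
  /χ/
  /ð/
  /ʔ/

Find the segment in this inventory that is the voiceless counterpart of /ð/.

/θ/

/ð/ is a voiced dental fricative.
The voiceless counterpart is a voiceless dental fricative — in this inventory, /θ/.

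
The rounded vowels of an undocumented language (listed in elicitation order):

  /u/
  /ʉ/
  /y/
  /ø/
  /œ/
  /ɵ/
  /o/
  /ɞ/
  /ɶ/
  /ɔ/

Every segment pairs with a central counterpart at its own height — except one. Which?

/ɶ/

High: /y/ ~ /ʉ/ ~ /u/
High-mid: /ø/ ~ /ɵ/ ~ /o/
Low-mid: /œ/ ~ /ɞ/ ~ /ɔ/
Low: only /ɶ/ (front); no central partner.
So /ɶ/ is the unpaired segment.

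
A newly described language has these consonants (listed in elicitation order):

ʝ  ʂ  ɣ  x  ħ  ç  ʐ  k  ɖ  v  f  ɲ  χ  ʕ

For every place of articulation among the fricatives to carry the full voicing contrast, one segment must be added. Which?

/ʁ/

place of articulation  voiceless  voiced  
labiodental       f         v       
retroflex         ʂ         ʐ       
palatal           ç         ʝ       
velar             x         ɣ       
uvular            χ         —       
pharyngeal        ħ         ʕ       
The uvular row has no voiced member, so the gap is the voiced uvular fricative /ʁ/.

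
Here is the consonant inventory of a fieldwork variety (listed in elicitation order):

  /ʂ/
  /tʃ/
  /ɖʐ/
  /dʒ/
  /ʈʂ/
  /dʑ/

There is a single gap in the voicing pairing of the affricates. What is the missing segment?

/tɕ/

postalveolar: voiceless /tʃ/, voiced /dʒ/.
retroflex: voiceless /ʈʂ/, voiced /ɖʐ/.
alveolo-palatal: voiceless —, voiced /dʑ/.
The alveolo-palatal row has no voiceless member, so the gap is the voiceless alveolo-palatal affricate /tɕ/.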